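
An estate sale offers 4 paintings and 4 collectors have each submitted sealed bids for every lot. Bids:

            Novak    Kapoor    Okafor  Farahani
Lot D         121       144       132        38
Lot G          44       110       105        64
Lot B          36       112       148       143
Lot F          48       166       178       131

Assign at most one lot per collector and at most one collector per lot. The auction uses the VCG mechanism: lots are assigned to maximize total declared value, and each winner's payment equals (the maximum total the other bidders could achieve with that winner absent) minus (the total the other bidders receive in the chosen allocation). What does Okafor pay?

Okafor pays $56.

Efficient allocation: Novak→Lot D ($121), Kapoor→Lot G ($110), Okafor→Lot F ($178), Farahani→Lot B ($143); total welfare W = $552.
Okafor receives Lot F at value $178, so the others get W − 178 = $374.
Without Okafor: best allocation of the remaining 3 bidders over all 4 lots is Novak→Lot D ($121), Kapoor→Lot F ($166), Farahani→Lot B ($143), total $430.
VCG payment = (others' best without Okafor) − (others' welfare with Okafor) = 430 − 374 = $56.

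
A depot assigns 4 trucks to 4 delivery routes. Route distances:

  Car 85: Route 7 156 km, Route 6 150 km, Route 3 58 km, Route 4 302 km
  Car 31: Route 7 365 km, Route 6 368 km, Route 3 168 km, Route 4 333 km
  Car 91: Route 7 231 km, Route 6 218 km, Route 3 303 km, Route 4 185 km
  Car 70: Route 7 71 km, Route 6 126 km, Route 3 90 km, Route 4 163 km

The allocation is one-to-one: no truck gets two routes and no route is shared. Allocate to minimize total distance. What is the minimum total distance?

This is the linear assignment problem.
Optimal: Car 85→Route 6 (150 km), Car 31→Route 3 (168 km), Car 91→Route 4 (185 km), Car 70→Route 7 (71 km) — total 150+168+185+71 = 574 km.
Row-greedy (each truck in turn takes its cheapest remaining route) gives 680 km, worse by 106.
Next-best assignment: Car 85→Route 7, Car 31→Route 3, Car 91→Route 4, Car 70→Route 6 = 635 km.

Minimum total: 574 km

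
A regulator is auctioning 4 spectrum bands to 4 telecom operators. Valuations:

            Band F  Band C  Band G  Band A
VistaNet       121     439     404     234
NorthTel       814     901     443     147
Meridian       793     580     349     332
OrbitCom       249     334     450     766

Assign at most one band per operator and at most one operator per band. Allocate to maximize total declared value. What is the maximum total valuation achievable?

Max total: $2864M

Optimal: VistaNet→Band G ($404M), NorthTel→Band C ($901M), Meridian→Band F ($793M), OrbitCom→Band A ($766M) — total 404+901+793+766 = $2864M.
Row-greedy (each operator in turn takes its best remaining band) gives $2368M, worse by 496.
Next-best assignment: VistaNet→Band G, NorthTel→Band F, Meridian→Band C, OrbitCom→Band A = $2564M.
Swapping NorthTel↔OrbitCom (NorthTel→Band A $147M, OrbitCom→Band C $334M) loses 1186.
Checked against all permutations: $2864M is optimal.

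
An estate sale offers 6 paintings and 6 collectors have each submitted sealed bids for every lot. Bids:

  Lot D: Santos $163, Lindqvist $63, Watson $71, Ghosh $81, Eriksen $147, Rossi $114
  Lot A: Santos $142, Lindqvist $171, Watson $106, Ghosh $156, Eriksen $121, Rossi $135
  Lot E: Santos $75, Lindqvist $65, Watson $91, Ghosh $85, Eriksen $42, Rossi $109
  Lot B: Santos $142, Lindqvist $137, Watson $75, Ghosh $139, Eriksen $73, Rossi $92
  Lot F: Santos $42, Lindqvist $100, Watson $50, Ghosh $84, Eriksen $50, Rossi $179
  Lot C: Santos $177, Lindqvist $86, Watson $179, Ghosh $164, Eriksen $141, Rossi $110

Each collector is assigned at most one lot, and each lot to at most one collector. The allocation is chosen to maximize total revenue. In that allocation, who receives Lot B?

Ghosh receives Lot B.

This is the linear assignment problem.
Optimal: Santos→Lot C ($177), Lindqvist→Lot A ($171), Watson→Lot E ($91), Ghosh→Lot B ($139), Eriksen→Lot D ($147), Rossi→Lot F ($179) — total 177+171+91+139+147+179 = $904.
Next-best assignment: Santos→Lot B, Lindqvist→Lot A, Watson→Lot C, Ghosh→Lot E, Eriksen→Lot D, Rossi→Lot F = $903.
Every other assignment is strictly worse.
Ghosh's own top lot is Lot C ($164), but forcing Ghosh→Lot C and reassigning the rest optimally gives only $894 — worse by 10.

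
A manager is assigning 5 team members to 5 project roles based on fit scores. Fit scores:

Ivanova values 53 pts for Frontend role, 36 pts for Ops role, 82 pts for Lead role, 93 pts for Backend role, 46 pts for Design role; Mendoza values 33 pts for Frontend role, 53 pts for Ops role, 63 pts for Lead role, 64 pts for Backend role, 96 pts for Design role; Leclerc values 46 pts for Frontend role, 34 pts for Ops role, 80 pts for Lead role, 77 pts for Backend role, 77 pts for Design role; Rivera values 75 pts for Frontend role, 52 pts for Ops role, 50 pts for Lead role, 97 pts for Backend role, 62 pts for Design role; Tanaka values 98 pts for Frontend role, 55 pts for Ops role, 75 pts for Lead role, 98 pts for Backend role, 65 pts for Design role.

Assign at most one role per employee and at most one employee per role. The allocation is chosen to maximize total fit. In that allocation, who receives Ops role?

Treat this as an assignment problem: match each employee to one role.
Optimal: Ivanova→Backend role (93 pts), Mendoza→Design role (96 pts), Leclerc→Lead role (80 pts), Rivera→Ops role (52 pts), Tanaka→Frontend role (98 pts) — total 93+96+80+52+98 = 419 pts.
Column-greedy (each role in turn goes to its best remaining employee) gives 407 pts, worse by 12.
Next-best assignment: Ivanova→Ops role, Mendoza→Design role, Leclerc→Lead role, Rivera→Backend role, Tanaka→Frontend role = 407 pts.
Rivera's own top role is Backend role (97 pts), but forcing Rivera→Backend role and reassigning the rest optimally gives only 407 pts — worse by 12.

Rivera receives Ops role.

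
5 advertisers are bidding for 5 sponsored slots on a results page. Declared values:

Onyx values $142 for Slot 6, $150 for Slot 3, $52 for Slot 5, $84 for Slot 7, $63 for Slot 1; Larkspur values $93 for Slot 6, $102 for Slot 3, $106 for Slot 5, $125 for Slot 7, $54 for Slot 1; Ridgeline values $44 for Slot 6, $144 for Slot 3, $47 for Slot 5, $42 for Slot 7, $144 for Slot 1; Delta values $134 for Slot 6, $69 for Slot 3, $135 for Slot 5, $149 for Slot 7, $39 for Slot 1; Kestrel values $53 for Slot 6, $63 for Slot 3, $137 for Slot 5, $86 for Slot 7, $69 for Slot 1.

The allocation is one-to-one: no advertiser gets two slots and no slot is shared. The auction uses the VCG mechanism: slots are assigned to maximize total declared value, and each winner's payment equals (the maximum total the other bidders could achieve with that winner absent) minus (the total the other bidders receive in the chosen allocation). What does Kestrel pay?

Kestrel pays $1.

Efficient allocation: Onyx→Slot 3 ($150), Larkspur→Slot 7 ($125), Ridgeline→Slot 1 ($144), Delta→Slot 6 ($134), Kestrel→Slot 5 ($137); total welfare W = $690.
Kestrel receives Slot 5 at value $137, so the others get W − 137 = $553.
Without Kestrel: best allocation of the remaining 4 bidders over all 5 slots is Onyx→Slot 3 ($150), Larkspur→Slot 7 ($125), Ridgeline→Slot 1 ($144), Delta→Slot 5 ($135), total $554.
VCG payment = (others' best without Kestrel) − (others' welfare with Kestrel) = 554 − 553 = $1.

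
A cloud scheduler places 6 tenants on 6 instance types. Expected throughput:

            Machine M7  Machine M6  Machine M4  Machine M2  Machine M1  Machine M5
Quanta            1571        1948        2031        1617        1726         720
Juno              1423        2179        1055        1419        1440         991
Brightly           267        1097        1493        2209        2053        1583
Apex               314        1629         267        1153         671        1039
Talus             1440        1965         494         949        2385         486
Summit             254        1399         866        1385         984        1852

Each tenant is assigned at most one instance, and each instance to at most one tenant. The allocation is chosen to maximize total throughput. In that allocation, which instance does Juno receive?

Juno receives Machine M7.

Optimal: Quanta→Machine M4 (2031 ops/s), Juno→Machine M7 (1423 ops/s), Brightly→Machine M2 (2209 ops/s), Apex→Machine M6 (1629 ops/s), Talus→Machine M1 (2385 ops/s), Summit→Machine M5 (1852 ops/s) — total 2031+1423+2209+1629+2385+1852 = 11529 ops/s.
Row-greedy (each tenant in turn takes its best remaining instance) gives 10097 ops/s, worse by 1432.
Juno's own top instance is Machine M6 (2179 ops/s), but forcing Juno→Machine M6 and reassigning the rest optimally gives only 10970 ops/s — worse by 559.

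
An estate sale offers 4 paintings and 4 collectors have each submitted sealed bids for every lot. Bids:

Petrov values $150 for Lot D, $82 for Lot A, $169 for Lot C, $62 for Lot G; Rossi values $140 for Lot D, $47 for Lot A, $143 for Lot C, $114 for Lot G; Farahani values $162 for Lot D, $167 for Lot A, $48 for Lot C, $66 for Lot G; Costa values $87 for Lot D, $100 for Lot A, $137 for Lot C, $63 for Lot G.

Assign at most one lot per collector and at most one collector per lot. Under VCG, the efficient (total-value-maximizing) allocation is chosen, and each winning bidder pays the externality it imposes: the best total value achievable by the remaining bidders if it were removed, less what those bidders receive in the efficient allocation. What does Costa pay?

Costa pays $45.

Efficient allocation: Petrov→Lot D ($150), Rossi→Lot G ($114), Farahani→Lot A ($167), Costa→Lot C ($137); total welfare W = $568.
Costa receives Lot C at value $137, so the others get W − 137 = $431.
Without Costa: best allocation of the remaining 3 bidders over all 4 lots is Petrov→Lot C ($169), Rossi→Lot D ($140), Farahani→Lot A ($167), total $476.
VCG payment = (others' best without Costa) − (others' welfare with Costa) = 476 − 431 = $45.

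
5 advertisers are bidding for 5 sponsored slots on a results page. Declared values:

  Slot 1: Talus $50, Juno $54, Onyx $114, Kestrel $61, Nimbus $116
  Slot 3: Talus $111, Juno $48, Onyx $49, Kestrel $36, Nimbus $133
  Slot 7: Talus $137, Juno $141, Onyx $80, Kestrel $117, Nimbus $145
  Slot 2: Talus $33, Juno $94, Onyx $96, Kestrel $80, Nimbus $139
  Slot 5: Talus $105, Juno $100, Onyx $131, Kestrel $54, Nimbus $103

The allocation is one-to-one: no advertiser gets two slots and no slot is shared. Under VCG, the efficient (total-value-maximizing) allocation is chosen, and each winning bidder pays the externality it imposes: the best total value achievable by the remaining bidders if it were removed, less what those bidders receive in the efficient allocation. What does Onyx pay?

Onyx pays $15.

Efficient allocation: Talus→Slot 3 ($111), Juno→Slot 7 ($141), Onyx→Slot 5 ($131), Kestrel→Slot 1 ($61), Nimbus→Slot 2 ($139); total welfare W = $583.
Onyx receives Slot 5 at value $131, so the others get W − 131 = $452.
Without Onyx: best allocation of the remaining 4 bidders over all 5 slots is Talus→Slot 3 ($111), Juno→Slot 5 ($100), Kestrel→Slot 7 ($117), Nimbus→Slot 2 ($139), total $467.
VCG payment = (others' best without Onyx) − (others' welfare with Onyx) = 467 − 452 = $15.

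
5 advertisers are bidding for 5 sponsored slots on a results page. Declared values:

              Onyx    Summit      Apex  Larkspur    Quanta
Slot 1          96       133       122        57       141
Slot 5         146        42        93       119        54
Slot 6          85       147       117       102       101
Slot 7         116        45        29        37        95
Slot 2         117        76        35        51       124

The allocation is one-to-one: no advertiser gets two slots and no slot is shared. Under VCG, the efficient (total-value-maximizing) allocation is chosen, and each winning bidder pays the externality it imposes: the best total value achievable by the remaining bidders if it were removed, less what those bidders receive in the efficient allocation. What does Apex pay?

Efficient allocation: Onyx→Slot 7 ($116), Summit→Slot 6 ($147), Apex→Slot 1 ($122), Larkspur→Slot 5 ($119), Quanta→Slot 2 ($124); total welfare W = $628.
Apex receives Slot 1 at value $122, so the others get W − 122 = $506.
Without Apex: best allocation of the remaining 4 bidders over all 5 slots is Onyx→Slot 2 ($117), Summit→Slot 6 ($147), Larkspur→Slot 5 ($119), Quanta→Slot 1 ($141), total $524.
VCG payment = (others' best without Apex) − (others' welfare with Apex) = 524 − 506 = $18.

Apex pays $18.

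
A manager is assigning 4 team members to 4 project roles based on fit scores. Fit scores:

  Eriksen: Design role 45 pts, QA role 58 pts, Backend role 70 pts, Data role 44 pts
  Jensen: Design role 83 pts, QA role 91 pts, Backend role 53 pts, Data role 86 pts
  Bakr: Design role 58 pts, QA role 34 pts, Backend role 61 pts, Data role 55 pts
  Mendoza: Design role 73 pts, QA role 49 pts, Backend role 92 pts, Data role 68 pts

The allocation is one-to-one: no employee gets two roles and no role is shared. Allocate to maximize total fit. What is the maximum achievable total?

Optimal: Eriksen→QA role (58 pts), Jensen→Data role (86 pts), Bakr→Design role (58 pts), Mendoza→Backend role (92 pts) — total 58+86+58+92 = 294 pts.
Column-greedy (each role in turn goes to its best remaining employee) gives 288 pts, worse by 6.
Checked against all permutations: 294 pts is optimal.

Maximum total: 294 pts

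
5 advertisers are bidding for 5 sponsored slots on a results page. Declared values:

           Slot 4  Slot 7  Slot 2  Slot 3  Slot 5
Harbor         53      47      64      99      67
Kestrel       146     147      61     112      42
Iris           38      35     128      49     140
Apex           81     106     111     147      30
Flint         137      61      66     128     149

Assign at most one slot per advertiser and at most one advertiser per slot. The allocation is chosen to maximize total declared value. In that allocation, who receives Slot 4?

Optimal: Harbor→Slot 2 ($64), Kestrel→Slot 7 ($147), Iris→Slot 5 ($140), Apex→Slot 3 ($147), Flint→Slot 4 ($137) — total 64+147+140+147+137 = $635.
Max-entry greedy (repeatedly take the single best remaining cell) gives $624, worse by 11.
Next-best assignment: Harbor→Slot 3, Kestrel→Slot 7, Iris→Slot 5, Apex→Slot 2, Flint→Slot 4 = $634.
Every other assignment is strictly worse.
Flint's own top slot is Slot 5 ($149), but forcing Flint→Slot 5 and reassigning the rest optimally gives only $628 — worse by 7.

Flint receives Slot 4.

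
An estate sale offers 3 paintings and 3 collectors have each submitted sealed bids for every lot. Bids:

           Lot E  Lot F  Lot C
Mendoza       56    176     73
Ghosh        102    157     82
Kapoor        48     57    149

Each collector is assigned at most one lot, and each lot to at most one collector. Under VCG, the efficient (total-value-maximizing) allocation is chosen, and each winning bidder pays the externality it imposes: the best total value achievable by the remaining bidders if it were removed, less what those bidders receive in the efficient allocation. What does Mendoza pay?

Mendoza pays $55.

Efficient allocation: Mendoza→Lot F ($176), Ghosh→Lot E ($102), Kapoor→Lot C ($149); total welfare W = $427.
Mendoza receives Lot F at value $176, so the others get W − 176 = $251.
Without Mendoza: best allocation of the remaining 2 bidders over all 3 lots is Ghosh→Lot F ($157), Kapoor→Lot C ($149), total $306.
VCG payment = (others' best without Mendoza) − (others' welfare with Mendoza) = 306 − 251 = $55.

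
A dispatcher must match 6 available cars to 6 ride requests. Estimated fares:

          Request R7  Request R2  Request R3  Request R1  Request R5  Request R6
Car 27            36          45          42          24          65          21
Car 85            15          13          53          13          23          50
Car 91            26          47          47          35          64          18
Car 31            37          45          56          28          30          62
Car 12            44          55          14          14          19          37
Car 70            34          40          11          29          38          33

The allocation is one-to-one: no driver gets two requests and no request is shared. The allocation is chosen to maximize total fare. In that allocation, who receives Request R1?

This is a one-to-one assignment (maximum-weight bipartite matching).
Optimal: Car 27→Request R5 ($65), Car 85→Request R3 ($53), Car 91→Request R1 ($35), Car 31→Request R6 ($62), Car 12→Request R2 ($55), Car 70→Request R7 ($34) — total 65+53+35+62+55+34 = $304.
Column-greedy (each request in turn goes to its best remaining driver) gives $291, worse by 13.
No other one-to-one assignment exceeds $304.
Car 91's own top request is Request R5 ($64), but forcing Car 91→Request R5 and reassigning the rest optimally gives only $299 — worse by 5.

Car 91 receives Request R1.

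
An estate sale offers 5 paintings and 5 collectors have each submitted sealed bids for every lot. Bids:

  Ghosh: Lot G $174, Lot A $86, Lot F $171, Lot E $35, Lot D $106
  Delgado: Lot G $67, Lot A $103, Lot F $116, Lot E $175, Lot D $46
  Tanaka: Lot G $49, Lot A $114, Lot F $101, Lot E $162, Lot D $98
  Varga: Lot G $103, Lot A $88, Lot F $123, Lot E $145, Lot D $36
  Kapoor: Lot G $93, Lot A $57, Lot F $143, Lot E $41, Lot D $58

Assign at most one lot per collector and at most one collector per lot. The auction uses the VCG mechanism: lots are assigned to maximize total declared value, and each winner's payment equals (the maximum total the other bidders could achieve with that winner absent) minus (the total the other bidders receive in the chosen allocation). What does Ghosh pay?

Efficient allocation: Ghosh→Lot G ($174), Delgado→Lot E ($175), Tanaka→Lot D ($98), Varga→Lot A ($88), Kapoor→Lot F ($143); total welfare W = $678.
Ghosh receives Lot G at value $174, so the others get W − 174 = $504.
Without Ghosh: best allocation of the remaining 4 bidders over all 5 lots is Delgado→Lot E ($175), Tanaka→Lot A ($114), Varga→Lot G ($103), Kapoor→Lot F ($143), total $535.
VCG payment = (others' best without Ghosh) − (others' welfare with Ghosh) = 535 − 504 = $31.

Ghosh pays $31.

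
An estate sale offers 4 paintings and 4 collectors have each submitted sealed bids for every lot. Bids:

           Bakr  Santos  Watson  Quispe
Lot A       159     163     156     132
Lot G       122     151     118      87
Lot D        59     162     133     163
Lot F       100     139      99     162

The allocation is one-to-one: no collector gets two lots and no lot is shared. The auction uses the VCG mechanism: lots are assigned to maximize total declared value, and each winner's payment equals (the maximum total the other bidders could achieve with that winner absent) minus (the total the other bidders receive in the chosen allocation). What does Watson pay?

Efficient allocation: Bakr→Lot A ($159), Santos→Lot G ($151), Watson→Lot D ($133), Quispe→Lot F ($162); total welfare W = $605.
Watson receives Lot D at value $133, so the others get W − 133 = $472.
Without Watson: best allocation of the remaining 3 bidders over all 4 lots is Bakr→Lot A ($159), Santos→Lot D ($162), Quispe→Lot F ($162), total $483.
VCG payment = (others' best without Watson) − (others' welfare with Watson) = 483 − 472 = $11.

Watson pays $11.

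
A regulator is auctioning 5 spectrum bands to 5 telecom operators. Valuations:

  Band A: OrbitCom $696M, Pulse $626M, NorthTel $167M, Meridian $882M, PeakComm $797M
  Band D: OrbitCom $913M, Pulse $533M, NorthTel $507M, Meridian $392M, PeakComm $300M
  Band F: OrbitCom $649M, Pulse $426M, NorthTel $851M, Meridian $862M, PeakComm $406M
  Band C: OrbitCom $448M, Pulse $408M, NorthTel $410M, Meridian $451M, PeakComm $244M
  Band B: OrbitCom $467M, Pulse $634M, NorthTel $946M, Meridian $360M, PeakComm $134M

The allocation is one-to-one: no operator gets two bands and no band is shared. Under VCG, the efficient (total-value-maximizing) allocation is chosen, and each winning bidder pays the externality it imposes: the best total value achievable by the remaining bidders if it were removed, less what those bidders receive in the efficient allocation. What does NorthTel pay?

NorthTel pays $226M.

Efficient allocation: OrbitCom→Band D ($913M), Pulse→Band C ($408M), NorthTel→Band B ($946M), Meridian→Band F ($862M), PeakComm→Band A ($797M); total welfare W = $3926M.
NorthTel receives Band B at value $946M, so the others get W − 946 = $2980M.
Without NorthTel: best allocation of the remaining 4 bidders over all 5 bands is OrbitCom→Band D ($913M), Pulse→Band B ($634M), Meridian→Band F ($862M), PeakComm→Band A ($797M), total $3206M.
VCG payment = (others' best without NorthTel) − (others' welfare with NorthTel) = 3206 − 2980 = $226M.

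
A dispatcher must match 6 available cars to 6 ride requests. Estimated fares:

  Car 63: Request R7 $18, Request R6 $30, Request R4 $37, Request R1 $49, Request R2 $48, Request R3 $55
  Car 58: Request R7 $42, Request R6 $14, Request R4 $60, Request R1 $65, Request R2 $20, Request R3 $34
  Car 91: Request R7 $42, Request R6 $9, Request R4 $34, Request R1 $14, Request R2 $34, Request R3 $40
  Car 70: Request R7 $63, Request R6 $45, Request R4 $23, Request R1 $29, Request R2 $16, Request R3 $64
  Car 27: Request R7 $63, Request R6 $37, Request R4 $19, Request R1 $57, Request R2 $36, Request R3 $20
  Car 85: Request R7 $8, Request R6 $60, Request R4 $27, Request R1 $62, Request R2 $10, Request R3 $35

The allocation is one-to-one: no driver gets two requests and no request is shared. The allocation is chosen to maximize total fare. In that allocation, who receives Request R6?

Car 85 receives Request R6.

Optimal: Car 63→Request R2 ($48), Car 58→Request R1 ($65), Car 91→Request R4 ($34), Car 70→Request R3 ($64), Car 27→Request R7 ($63), Car 85→Request R6 ($60) — total 48+65+34+64+63+60 = $334.
Column-greedy (each request in turn goes to its best remaining driver) gives $328, worse by 6.
Swapping Car 63↔Car 85 (Car 63→Request R6 $30, Car 85→Request R2 $10) loses 68.
Every other assignment is strictly worse.
Car 85's own top request is Request R1 ($62), but forcing Car 85→Request R1 and reassigning the rest optimally gives only $319 — worse by 15.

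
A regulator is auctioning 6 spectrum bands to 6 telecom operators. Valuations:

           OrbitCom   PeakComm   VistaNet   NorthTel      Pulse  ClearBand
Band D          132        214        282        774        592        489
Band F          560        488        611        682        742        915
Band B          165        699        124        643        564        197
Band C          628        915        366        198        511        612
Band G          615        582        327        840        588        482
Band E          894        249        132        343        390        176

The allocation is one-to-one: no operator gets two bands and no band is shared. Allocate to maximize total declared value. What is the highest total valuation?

Treat this as an assignment problem: match each operator to one band.
Optimal: OrbitCom→Band E ($894M), PeakComm→Band C ($915M), VistaNet→Band D ($282M), NorthTel→Band G ($840M), Pulse→Band B ($564M), ClearBand→Band F ($915M) — total 894+915+282+840+564+915 = $4410M.
Row-greedy (each operator in turn takes its best remaining band) gives $4049M, worse by 361.

Max total: $4410M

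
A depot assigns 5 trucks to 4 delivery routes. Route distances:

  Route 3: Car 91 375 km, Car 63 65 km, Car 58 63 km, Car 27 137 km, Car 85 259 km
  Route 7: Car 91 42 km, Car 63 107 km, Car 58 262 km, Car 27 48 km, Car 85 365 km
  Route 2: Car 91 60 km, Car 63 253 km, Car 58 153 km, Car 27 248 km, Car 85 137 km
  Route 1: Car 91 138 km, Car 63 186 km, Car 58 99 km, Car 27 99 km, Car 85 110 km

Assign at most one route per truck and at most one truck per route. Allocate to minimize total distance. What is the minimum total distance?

Optimal: Car 63→Route 3 (65 km), Car 27→Route 7 (48 km), Car 91→Route 2 (60 km), Car 58→Route 1 (99 km) — total 65+48+60+99 = 272 km.
Row-greedy (each truck in turn takes its cheapest remaining route) gives 454 km, worse by 182.
Next-best assignment: Car 58→Route 3, Car 27→Route 7, Car 91→Route 2, Car 85→Route 1 = 281 km.
No other one-to-one assignment undercuts 272 km.

Minimum total: 272 km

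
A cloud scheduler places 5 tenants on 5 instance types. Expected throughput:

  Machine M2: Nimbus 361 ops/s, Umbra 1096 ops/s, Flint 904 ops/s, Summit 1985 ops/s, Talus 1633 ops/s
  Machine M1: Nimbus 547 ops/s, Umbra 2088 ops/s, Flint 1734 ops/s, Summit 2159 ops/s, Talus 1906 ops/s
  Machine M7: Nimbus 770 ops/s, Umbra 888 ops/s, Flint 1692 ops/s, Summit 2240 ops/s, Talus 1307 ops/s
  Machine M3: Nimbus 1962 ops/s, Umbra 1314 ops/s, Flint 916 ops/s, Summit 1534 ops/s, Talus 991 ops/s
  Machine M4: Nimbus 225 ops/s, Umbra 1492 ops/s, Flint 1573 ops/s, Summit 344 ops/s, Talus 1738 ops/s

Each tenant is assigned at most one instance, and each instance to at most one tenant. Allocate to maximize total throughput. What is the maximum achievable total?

Optimal: Nimbus→Machine M3 (1962 ops/s), Umbra→Machine M1 (2088 ops/s), Flint→Machine M4 (1573 ops/s), Summit→Machine M7 (2240 ops/s), Talus→Machine M2 (1633 ops/s) — total 1962+2088+1573+2240+1633 = 9496 ops/s.
Max-entry greedy (repeatedly take the single best remaining cell) gives 8932 ops/s, worse by 564.
Swapping Umbra↔Talus (Umbra→Machine M2 1096 ops/s, Talus→Machine M1 1906 ops/s) loses 719.

Max total: 9496 ops/s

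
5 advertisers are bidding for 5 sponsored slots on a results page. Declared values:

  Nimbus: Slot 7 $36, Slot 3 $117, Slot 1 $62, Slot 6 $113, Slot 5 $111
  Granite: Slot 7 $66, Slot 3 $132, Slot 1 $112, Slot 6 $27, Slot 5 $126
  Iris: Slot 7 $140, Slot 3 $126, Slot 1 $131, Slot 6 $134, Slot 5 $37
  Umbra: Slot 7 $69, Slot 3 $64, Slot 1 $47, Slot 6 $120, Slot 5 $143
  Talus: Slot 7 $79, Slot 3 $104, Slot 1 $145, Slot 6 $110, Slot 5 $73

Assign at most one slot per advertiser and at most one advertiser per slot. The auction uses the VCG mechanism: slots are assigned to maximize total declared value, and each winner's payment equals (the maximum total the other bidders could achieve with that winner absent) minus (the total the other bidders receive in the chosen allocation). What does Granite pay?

Granite pays $4.

Efficient allocation: Nimbus→Slot 6 ($113), Granite→Slot 3 ($132), Iris→Slot 7 ($140), Umbra→Slot 5 ($143), Talus→Slot 1 ($145); total welfare W = $673.
Granite receives Slot 3 at value $132, so the others get W − 132 = $541.
Without Granite: best allocation of the remaining 4 bidders over all 5 slots is Nimbus→Slot 3 ($117), Iris→Slot 7 ($140), Umbra→Slot 5 ($143), Talus→Slot 1 ($145), total $545.
VCG payment = (others' best without Granite) − (others' welfare with Granite) = 545 − 541 = $4.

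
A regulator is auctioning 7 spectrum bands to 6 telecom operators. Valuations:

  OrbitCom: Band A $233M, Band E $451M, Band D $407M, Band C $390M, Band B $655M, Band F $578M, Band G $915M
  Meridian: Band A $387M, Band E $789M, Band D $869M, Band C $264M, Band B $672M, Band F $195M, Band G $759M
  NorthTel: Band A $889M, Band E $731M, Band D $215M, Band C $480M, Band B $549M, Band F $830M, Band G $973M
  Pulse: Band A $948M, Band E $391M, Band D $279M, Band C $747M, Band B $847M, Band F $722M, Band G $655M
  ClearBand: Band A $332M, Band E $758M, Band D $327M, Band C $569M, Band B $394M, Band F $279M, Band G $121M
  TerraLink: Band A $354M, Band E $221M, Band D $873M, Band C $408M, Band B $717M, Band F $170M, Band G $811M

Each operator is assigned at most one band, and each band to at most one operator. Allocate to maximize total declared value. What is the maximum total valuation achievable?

Maximum total: $5037M

Optimal: OrbitCom→Band G ($915M), Meridian→Band D ($869M), NorthTel→Band F ($830M), Pulse→Band A ($948M), ClearBand→Band E ($758M), TerraLink→Band B ($717M) — total 915+869+830+948+758+717 = $5037M.
Column-greedy (each band in turn goes to its best remaining operator) gives $4664M, worse by 373.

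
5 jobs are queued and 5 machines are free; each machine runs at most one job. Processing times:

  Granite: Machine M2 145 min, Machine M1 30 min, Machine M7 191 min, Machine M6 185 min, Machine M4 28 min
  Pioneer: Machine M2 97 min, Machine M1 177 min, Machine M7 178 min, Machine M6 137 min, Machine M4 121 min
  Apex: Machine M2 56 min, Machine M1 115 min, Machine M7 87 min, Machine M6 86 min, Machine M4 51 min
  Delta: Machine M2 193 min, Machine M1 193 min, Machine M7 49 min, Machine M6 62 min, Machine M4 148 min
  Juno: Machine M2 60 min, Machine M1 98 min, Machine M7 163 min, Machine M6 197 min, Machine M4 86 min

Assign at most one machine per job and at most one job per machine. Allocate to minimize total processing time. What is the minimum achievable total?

Min total: 327 min

Treat this as an assignment problem: match each job to one machine.
Optimal: Granite→Machine M1 (30 min), Pioneer→Machine M6 (137 min), Apex→Machine M4 (51 min), Delta→Machine M7 (49 min), Juno→Machine M2 (60 min) — total 30+137+51+49+60 = 327 min.
Min-entry greedy (repeatedly take the single cheapest remaining cell) gives 368 min, worse by 41.
Checked against all permutations: 327 min is optimal.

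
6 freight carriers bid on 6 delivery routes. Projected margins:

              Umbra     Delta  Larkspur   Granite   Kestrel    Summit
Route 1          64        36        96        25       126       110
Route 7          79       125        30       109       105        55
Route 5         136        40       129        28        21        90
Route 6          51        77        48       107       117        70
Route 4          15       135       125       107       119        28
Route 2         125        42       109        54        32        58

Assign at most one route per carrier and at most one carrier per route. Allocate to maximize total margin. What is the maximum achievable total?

Max total: $725k

Optimal: Umbra→Route 2 ($125k), Delta→Route 4 ($135k), Larkspur→Route 5 ($129k), Granite→Route 7 ($109k), Kestrel→Route 6 ($117k), Summit→Route 1 ($110k) — total 125+135+129+109+117+110 = $725k.
Row-greedy (each carrier in turn takes its best remaining route) gives $685k, worse by 40.
Swapping Summit↔Granite (Summit→Route 7 $55k, Granite→Route 1 $25k) loses 139.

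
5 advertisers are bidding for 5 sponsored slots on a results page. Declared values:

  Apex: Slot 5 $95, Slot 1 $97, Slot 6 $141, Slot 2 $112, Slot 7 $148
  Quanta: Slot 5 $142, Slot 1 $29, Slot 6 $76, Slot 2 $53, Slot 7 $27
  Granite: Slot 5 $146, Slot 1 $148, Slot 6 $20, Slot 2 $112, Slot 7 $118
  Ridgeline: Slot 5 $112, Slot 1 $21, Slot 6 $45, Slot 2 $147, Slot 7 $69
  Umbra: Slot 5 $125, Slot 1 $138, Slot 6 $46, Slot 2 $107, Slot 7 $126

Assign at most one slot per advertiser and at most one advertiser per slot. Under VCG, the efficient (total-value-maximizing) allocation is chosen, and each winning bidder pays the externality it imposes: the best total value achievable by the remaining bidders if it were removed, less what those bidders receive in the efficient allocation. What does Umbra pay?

Efficient allocation: Apex→Slot 6 ($141), Quanta→Slot 5 ($142), Granite→Slot 1 ($148), Ridgeline→Slot 2 ($147), Umbra→Slot 7 ($126); total welfare W = $704.
Umbra receives Slot 7 at value $126, so the others get W − 126 = $578.
Without Umbra: best allocation of the remaining 4 bidders over all 5 slots is Apex→Slot 7 ($148), Quanta→Slot 5 ($142), Granite→Slot 1 ($148), Ridgeline→Slot 2 ($147), total $585.
VCG payment = (others' best without Umbra) − (others' welfare with Umbra) = 585 − 578 = $7.

Umbra pays $7.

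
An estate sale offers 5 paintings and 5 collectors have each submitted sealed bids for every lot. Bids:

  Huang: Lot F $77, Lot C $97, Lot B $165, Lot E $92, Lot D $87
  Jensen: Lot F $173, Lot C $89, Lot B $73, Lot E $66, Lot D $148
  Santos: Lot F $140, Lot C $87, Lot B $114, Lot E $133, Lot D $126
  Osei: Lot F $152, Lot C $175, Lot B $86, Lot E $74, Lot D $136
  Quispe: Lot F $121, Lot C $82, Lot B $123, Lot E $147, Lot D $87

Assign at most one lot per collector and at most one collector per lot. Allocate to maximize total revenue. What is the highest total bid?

Optimal: Huang→Lot B ($165), Jensen→Lot F ($173), Santos→Lot D ($126), Osei→Lot C ($175), Quispe→Lot E ($147) — total 165+173+126+175+147 = $786.
Row-greedy (each collector in turn takes its best remaining lot) gives $733, worse by 53.

Max total: $786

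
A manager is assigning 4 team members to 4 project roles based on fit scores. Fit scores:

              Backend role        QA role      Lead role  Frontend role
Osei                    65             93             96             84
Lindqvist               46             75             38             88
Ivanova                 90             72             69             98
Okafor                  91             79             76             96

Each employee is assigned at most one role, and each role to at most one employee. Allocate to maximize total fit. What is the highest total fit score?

Max total: 360 pts

Optimal: Osei→Lead role (96 pts), Lindqvist→QA role (75 pts), Ivanova→Frontend role (98 pts), Okafor→Backend role (91 pts) — total 96+75+98+91 = 360 pts.
Row-greedy (each employee in turn takes its best remaining role) gives 353 pts, worse by 7.
Next-best assignment: Osei→Lead role, Lindqvist→QA role, Ivanova→Backend role, Okafor→Frontend role = 357 pts.
No other one-to-one assignment exceeds 360 pts.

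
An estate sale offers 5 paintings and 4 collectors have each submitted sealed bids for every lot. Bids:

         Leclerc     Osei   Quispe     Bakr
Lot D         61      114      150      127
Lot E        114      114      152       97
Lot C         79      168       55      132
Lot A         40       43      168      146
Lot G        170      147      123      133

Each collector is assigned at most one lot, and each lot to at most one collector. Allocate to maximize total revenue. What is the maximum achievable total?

Maximum total: $636

Optimal: Leclerc→Lot G ($170), Osei→Lot C ($168), Quispe→Lot E ($152), Bakr→Lot A ($146) — total 170+168+152+146 = $636.
Row-greedy (each collector in turn takes its best remaining lot) gives $633, worse by 3.
Checked against all permutations: $636 is optimal.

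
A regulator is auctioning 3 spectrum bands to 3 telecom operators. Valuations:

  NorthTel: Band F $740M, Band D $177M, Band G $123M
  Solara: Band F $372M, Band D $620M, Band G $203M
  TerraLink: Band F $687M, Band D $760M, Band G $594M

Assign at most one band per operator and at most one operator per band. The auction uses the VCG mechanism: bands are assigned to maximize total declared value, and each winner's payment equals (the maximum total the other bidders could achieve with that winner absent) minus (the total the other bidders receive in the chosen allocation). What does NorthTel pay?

Efficient allocation: NorthTel→Band F ($740M), Solara→Band D ($620M), TerraLink→Band G ($594M); total welfare W = $1954M.
NorthTel receives Band F at value $740M, so the others get W − 740 = $1214M.
Without NorthTel: best allocation of the remaining 2 bidders over all 3 bands is Solara→Band D ($620M), TerraLink→Band F ($687M), total $1307M.
VCG payment = (others' best without NorthTel) − (others' welfare with NorthTel) = 1307 − 1214 = $93M.

NorthTel pays $93M.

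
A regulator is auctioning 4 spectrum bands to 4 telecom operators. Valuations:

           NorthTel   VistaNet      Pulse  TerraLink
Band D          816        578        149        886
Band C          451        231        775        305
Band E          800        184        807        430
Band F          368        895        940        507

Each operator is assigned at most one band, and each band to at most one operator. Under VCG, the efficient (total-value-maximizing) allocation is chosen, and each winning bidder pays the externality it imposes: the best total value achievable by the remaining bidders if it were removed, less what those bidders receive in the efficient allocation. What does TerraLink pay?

Efficient allocation: NorthTel→Band E ($800M), VistaNet→Band F ($895M), Pulse→Band C ($775M), TerraLink→Band D ($886M); total welfare W = $3356M.
TerraLink receives Band D at value $886M, so the others get W − 886 = $2470M.
Without TerraLink: best allocation of the remaining 3 bidders over all 4 bands is NorthTel→Band D ($816M), VistaNet→Band F ($895M), Pulse→Band E ($807M), total $2518M.
VCG payment = (others' best without TerraLink) − (others' welfare with TerraLink) = 2518 − 2470 = $48M.

TerraLink pays $48M.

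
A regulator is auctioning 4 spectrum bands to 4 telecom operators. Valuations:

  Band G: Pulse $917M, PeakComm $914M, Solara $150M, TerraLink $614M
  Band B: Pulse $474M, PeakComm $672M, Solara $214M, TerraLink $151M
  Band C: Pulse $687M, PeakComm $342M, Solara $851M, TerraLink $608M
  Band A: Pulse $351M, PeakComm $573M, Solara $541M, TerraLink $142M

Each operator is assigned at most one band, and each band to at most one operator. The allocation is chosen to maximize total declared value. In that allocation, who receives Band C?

Optimal: Pulse→Band G ($917M), PeakComm→Band B ($672M), Solara→Band A ($541M), TerraLink→Band C ($608M) — total 917+672+541+608 = $2738M.
Max-entry greedy (repeatedly take the single best remaining cell) gives $2582M, worse by 156.
Swapping TerraLink↔PeakComm (TerraLink→Band B $151M, PeakComm→Band C $342M) loses 787.
TerraLink's own top band is Band G ($614M), but forcing TerraLink→Band G and reassigning the rest optimally gives only $2514M — worse by 224.

TerraLink receives Band C.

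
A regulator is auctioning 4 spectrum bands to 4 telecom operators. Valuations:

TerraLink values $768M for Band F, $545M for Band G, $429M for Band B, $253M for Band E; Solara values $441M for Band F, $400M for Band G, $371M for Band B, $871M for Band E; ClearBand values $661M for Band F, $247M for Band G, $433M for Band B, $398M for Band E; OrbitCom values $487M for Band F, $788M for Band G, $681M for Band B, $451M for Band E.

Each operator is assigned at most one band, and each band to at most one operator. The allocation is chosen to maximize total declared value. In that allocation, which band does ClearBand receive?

This is a one-to-one assignment (maximum-weight bipartite matching).
Optimal: TerraLink→Band F ($768M), Solara→Band E ($871M), ClearBand→Band B ($433M), OrbitCom→Band G ($788M) — total 768+871+433+788 = $2860M.
Checked against all permutations: $2860M is optimal.
ClearBand's own top band is Band F ($661M), but forcing ClearBand→Band F and reassigning the rest optimally gives only $2758M — worse by 102.

ClearBand receives Band B.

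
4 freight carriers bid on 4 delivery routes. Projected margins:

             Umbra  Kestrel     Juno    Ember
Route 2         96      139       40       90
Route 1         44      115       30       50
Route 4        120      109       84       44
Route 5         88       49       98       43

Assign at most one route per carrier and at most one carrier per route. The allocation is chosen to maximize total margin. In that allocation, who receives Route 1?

Kestrel receives Route 1.

Optimal: Umbra→Route 4 ($120k), Kestrel→Route 1 ($115k), Juno→Route 5 ($98k), Ember→Route 2 ($90k) — total 120+115+98+90 = $423k.
Column-greedy (each route in turn goes to its best remaining carrier) gives $407k, worse by 16.
Next-best assignment: Umbra→Route 4, Kestrel→Route 2, Juno→Route 5, Ember→Route 1 = $407k.
Every other assignment is strictly worse.
Kestrel's own top route is Route 2 ($139k), but forcing Kestrel→Route 2 and reassigning the rest optimally gives only $407k — worse by 16.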